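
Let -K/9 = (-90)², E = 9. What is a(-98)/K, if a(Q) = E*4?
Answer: -1/2025 ≈ -0.00049383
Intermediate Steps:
a(Q) = 36 (a(Q) = 9*4 = 36)
K = -72900 (K = -9*(-90)² = -9*8100 = -72900)
a(-98)/K = 36/(-72900) = 36*(-1/72900) = -1/2025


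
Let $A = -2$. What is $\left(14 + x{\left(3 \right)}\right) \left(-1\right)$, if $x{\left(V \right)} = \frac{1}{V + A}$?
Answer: $-15$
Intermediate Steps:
$x{\left(V \right)} = \frac{1}{-2 + V}$ ($x{\left(V \right)} = \frac{1}{V - 2} = \frac{1}{-2 + V}$)
$\left(14 + x{\left(3 \right)}\right) \left(-1\right) = \left(14 + \frac{1}{-2 + 3}\right) \left(-1\right) = \left(14 + 1^{-1}\right) \left(-1\right) = \left(14 + 1\right) \left(-1\right) = 15 \left(-1\right) = -15$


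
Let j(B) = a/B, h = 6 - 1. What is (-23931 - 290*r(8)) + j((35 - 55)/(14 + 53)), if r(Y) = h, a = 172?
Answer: -129786/5 ≈ -25957.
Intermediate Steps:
h = 5
r(Y) = 5
j(B) = 172/B
(-23931 - 290*r(8)) + j((35 - 55)/(14 + 53)) = (-23931 - 290*5) + 172/(((35 - 55)/(14 + 53))) = (-23931 - 1450) + 172/((-20/67)) = -25381 + 172/((-20*1/67)) = -25381 + 172/(-20/67) = -25381 + 172*(-67/20) = -25381 - 2881/5 = -129786/5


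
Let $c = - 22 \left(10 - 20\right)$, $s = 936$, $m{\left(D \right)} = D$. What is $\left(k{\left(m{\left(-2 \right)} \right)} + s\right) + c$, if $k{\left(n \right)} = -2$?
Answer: $1154$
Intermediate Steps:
$c = 220$ ($c = \left(-22\right) \left(-10\right) = 220$)
$\left(k{\left(m{\left(-2 \right)} \right)} + s\right) + c = \left(-2 + 936\right) + 220 = 934 + 220 = 1154$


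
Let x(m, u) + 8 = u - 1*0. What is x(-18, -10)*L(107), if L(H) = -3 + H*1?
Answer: -1872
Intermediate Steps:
L(H) = -3 + H
x(m, u) = -8 + u (x(m, u) = -8 + (u - 1*0) = -8 + (u + 0) = -8 + u)
x(-18, -10)*L(107) = (-8 - 10)*(-3 + 107) = -18*104 = -1872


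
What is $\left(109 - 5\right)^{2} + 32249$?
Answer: $43065$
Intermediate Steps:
$\left(109 - 5\right)^{2} + 32249 = 104^{2} + 32249 = 10816 + 32249 = 43065$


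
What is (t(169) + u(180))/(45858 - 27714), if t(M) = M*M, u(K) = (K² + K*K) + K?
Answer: 13363/2592 ≈ 5.1555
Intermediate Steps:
u(K) = K + 2*K² (u(K) = (K² + K²) + K = 2*K² + K = K + 2*K²)
t(M) = M²
(t(169) + u(180))/(45858 - 27714) = (169² + 180*(1 + 2*180))/(45858 - 27714) = (28561 + 180*(1 + 360))/18144 = (28561 + 180*361)*(1/18144) = (28561 + 64980)*(1/18144) = 93541*(1/18144) = 13363/2592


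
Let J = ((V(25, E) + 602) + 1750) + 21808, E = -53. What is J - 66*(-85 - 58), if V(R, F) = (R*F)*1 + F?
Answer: 32220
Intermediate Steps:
V(R, F) = F + F*R (V(R, F) = (F*R)*1 + F = F*R + F = F + F*R)
J = 22782 (J = ((-53*(1 + 25) + 602) + 1750) + 21808 = ((-53*26 + 602) + 1750) + 21808 = ((-1378 + 602) + 1750) + 21808 = (-776 + 1750) + 21808 = 974 + 21808 = 22782)
J - 66*(-85 - 58) = 22782 - 66*(-85 - 58) = 22782 - 66*(-143) = 22782 + 9438 = 32220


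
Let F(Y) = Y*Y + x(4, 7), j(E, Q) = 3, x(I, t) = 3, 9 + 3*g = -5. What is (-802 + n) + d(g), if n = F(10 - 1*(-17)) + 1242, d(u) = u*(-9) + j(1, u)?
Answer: 1217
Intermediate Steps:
g = -14/3 (g = -3 + (⅓)*(-5) = -3 - 5/3 = -14/3 ≈ -4.6667)
F(Y) = 3 + Y² (F(Y) = Y*Y + 3 = Y² + 3 = 3 + Y²)
d(u) = 3 - 9*u (d(u) = u*(-9) + 3 = -9*u + 3 = 3 - 9*u)
n = 1974 (n = (3 + (10 - 1*(-17))²) + 1242 = (3 + (10 + 17)²) + 1242 = (3 + 27²) + 1242 = (3 + 729) + 1242 = 732 + 1242 = 1974)
(-802 + n) + d(g) = (-802 + 1974) + (3 - 9*(-14/3)) = 1172 + (3 + 42) = 1172 + 45 = 1217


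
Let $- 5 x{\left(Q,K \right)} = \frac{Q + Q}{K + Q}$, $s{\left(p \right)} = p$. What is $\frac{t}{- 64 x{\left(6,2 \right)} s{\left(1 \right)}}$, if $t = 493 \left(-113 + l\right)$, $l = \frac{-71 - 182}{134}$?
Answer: $- \frac{37948675}{12864} \approx -2950.0$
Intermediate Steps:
$x{\left(Q,K \right)} = - \frac{2 Q}{5 \left(K + Q\right)}$ ($x{\left(Q,K \right)} = - \frac{\left(Q + Q\right) \frac{1}{K + Q}}{5} = - \frac{2 Q \frac{1}{K + Q}}{5} = - \frac{2 Q}{5 \left(K + Q\right)}$)
$l = - \frac{253}{134}$ ($l = \left(-71 - 182\right) \frac{1}{134} = \left(-253\right) \frac{1}{134} = - \frac{253}{134} \approx -1.8881$)
$t = - \frac{7589735}{134}$ ($t = 493 \left(-113 - \frac{253}{134}\right) = 493 \left(- \frac{15395}{134}\right) = - \frac{7589735}{134} \approx -56640.0$)
$\frac{t}{- 64 x{\left(6,2 \right)} s{\left(1 \right)}} = - \frac{7589735}{134 - 64 \left(\left(-2\right) 6 \frac{1}{5 \cdot 2 + 5 \cdot 6}\right) 1} = - \frac{7589735}{134 - 64 \left(\left(-2\right) 6 \frac{1}{10 + 30}\right) 1} = - \frac{7589735}{134 - 64 \left(\left(-2\right) 6 \cdot \frac{1}{40}\right) 1} = - \frac{7589735}{134 \left(-64\right) \left(- \frac{3}{10}\right) 1} = - \frac{7589735}{134 \cdot \frac{96}{5} \cdot 1} = - \frac{7589735}{134 \cdot \frac{96}{5}} = \left(- \frac{7589735}{134}\right) \frac{5}{96} = - \frac{37948675}{12864}$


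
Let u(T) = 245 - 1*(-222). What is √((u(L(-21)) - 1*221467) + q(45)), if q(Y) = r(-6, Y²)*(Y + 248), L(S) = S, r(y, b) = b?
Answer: 5*√14893 ≈ 610.18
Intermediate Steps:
u(T) = 467 (u(T) = 245 + 222 = 467)
q(Y) = Y²*(248 + Y) (q(Y) = Y²*(Y + 248) = Y²*(248 + Y))
√((u(L(-21)) - 1*221467) + q(45)) = √((467 - 1*221467) + 45²*(248 + 45)) = √((467 - 221467) + 2025*293) = √(-221000 + 593325) = √372325 = 5*√14893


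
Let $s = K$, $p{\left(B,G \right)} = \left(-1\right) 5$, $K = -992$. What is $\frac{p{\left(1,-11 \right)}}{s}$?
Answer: $\frac{5}{992} \approx 0.0050403$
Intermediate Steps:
$p{\left(B,G \right)} = -5$
$s = -992$
$\frac{p{\left(1,-11 \right)}}{s} = - \frac{5}{-992} = \left(-5\right) \left(- \frac{1}{992}\right) = \frac{5}{992}$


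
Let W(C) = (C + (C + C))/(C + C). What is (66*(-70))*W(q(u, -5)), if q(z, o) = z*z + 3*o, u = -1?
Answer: -6930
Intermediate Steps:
q(z, o) = z**2 + 3*o
W(C) = 3/2 (W(C) = (C + 2*C)/((2*C)) = (3*C)*(1/(2*C)) = 3/2)
(66*(-70))*W(q(u, -5)) = (66*(-70))*(3/2) = -4620*3/2 = -6930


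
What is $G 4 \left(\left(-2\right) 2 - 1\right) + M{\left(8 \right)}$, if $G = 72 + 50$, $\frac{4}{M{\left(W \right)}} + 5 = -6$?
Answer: $- \frac{26844}{11} \approx -2440.4$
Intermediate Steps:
$M{\left(W \right)} = - \frac{4}{11}$ ($M{\left(W \right)} = \frac{4}{-5 - 6} = \frac{4}{-11} = 4 \left(- \frac{1}{11}\right) = - \frac{4}{11}$)
$G = 122$
$G 4 \left(\left(-2\right) 2 - 1\right) + M{\left(8 \right)} = 122 \cdot 4 \left(\left(-2\right) 2 - 1\right) - \frac{4}{11} = 122 \cdot 4 \left(-4 - 1\right) - \frac{4}{11} = 122 \cdot 4 \left(-5\right) - \frac{4}{11} = 122 \left(-20\right) - \frac{4}{11} = -2440 - \frac{4}{11} = - \frac{26844}{11}$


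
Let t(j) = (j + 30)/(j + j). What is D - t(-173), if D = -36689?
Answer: -12694537/346 ≈ -36689.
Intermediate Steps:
t(j) = (30 + j)/(2*j) (t(j) = (30 + j)/((2*j)) = (30 + j)*(1/(2*j)) = (30 + j)/(2*j))
D - t(-173) = -36689 - (30 - 173)/(2*(-173)) = -36689 - (-1)*(-143)/(2*173) = -36689 - 1*143/346 = -36689 - 143/346 = -12694537/346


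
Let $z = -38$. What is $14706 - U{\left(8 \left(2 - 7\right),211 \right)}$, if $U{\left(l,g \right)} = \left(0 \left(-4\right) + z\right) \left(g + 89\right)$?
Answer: $26106$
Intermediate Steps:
$U{\left(l,g \right)} = -3382 - 38 g$ ($U{\left(l,g \right)} = \left(0 \left(-4\right) - 38\right) \left(g + 89\right) = \left(0 - 38\right) \left(89 + g\right) = - 38 \left(89 + g\right) = -3382 - 38 g$)
$14706 - U{\left(8 \left(2 - 7\right),211 \right)} = 14706 - \left(-3382 - 8018\right) = 14706 - -11400 = 14706 + 11400 = 26106$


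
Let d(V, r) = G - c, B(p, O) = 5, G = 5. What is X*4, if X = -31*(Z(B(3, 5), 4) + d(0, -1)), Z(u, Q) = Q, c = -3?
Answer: -1488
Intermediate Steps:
d(V, r) = 8 (d(V, r) = 5 - 1*(-3) = 5 + 3 = 8)
X = -372 (X = -31*(4 + 8) = -31*12 = -372)
X*4 = -372*4 = -1488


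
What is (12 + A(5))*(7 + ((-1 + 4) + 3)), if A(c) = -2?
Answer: 130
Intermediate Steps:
(12 + A(5))*(7 + ((-1 + 4) + 3)) = (12 - 2)*(7 + ((-1 + 4) + 3)) = 10*(7 + (3 + 3)) = 10*(7 + 6) = 10*13 = 130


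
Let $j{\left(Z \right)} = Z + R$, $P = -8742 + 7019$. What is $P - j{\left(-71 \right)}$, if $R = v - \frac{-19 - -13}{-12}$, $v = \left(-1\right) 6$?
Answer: $- \frac{3291}{2} \approx -1645.5$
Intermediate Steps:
$v = -6$
$R = - \frac{13}{2}$ ($R = -6 - \frac{-19 - -13}{-12} = -6 - \left(-19 + 13\right) \left(- \frac{1}{12}\right) = -6 - \left(-6\right) \left(- \frac{1}{12}\right) = -6 - \frac{1}{2} = - \frac{13}{2} \approx -6.5$)
$P = -1723$
$j{\left(Z \right)} = - \frac{13}{2} + Z$ ($j{\left(Z \right)} = Z - \frac{13}{2} = - \frac{13}{2} + Z$)
$P - j{\left(-71 \right)} = -1723 - \left(- \frac{13}{2} - 71\right) = -1723 - - \frac{155}{2} = -1723 + \frac{155}{2} = - \frac{3291}{2}$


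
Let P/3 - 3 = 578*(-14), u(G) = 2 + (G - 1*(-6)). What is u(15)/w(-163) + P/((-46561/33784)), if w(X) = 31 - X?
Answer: 159049318535/9032834 ≈ 17608.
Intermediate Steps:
u(G) = 8 + G (u(G) = 2 + (G + 6) = 2 + (6 + G) = 8 + G)
P = -24267 (P = 9 + 3*(578*(-14)) = 9 + 3*(-8092) = 9 - 24276 = -24267)
u(15)/w(-163) + P/((-46561/33784)) = (8 + 15)/(31 - 1*(-163)) - 24267/((-46561/33784)) = 23/(31 + 163) - 24267/((-46561*1/33784)) = 23/194 - 24267/(-46561/33784) = 23*(1/194) - 24267*(-33784/46561) = 23/194 + 819836328/46561 = 159049318535/9032834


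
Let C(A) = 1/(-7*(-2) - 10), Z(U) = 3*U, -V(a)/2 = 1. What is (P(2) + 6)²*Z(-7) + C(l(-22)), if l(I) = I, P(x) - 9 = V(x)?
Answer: -14195/4 ≈ -3548.8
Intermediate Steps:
V(a) = -2 (V(a) = -2*1 = -2)
P(x) = 7 (P(x) = 9 - 2 = 7)
C(A) = ¼ (C(A) = 1/(14 - 10) = 1/4 = ¼)
(P(2) + 6)²*Z(-7) + C(l(-22)) = (7 + 6)²*(3*(-7)) + ¼ = 13²*(-21) + ¼ = 169*(-21) + ¼ = -3549 + ¼ = -14195/4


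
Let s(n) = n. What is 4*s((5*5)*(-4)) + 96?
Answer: -304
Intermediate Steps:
4*s((5*5)*(-4)) + 96 = 4*((5*5)*(-4)) + 96 = 4*(25*(-4)) + 96 = 4*(-100) + 96 = -400 + 96 = -304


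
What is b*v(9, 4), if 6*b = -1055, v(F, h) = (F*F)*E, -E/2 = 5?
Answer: 142425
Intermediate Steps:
E = -10 (E = -2*5 = -10)
v(F, h) = -10*F² (v(F, h) = (F*F)*(-10) = F²*(-10) = -10*F²)
b = -1055/6 (b = (⅙)*(-1055) = -1055/6 ≈ -175.83)
b*v(9, 4) = -(-5275)*9²/3 = -(-5275)*81/3 = -1055/6*(-810) = 142425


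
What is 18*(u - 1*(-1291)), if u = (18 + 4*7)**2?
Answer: 61326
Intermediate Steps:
u = 2116 (u = (18 + 28)**2 = 46**2 = 2116)
18*(u - 1*(-1291)) = 18*(2116 - 1*(-1291)) = 18*(2116 + 1291) = 18*3407 = 61326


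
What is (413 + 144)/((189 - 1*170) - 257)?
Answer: -557/238 ≈ -2.3403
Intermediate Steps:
(413 + 144)/((189 - 1*170) - 257) = 557/((189 - 170) - 257) = 557/(19 - 257) = 557/(-238) = 557*(-1/238) = -557/238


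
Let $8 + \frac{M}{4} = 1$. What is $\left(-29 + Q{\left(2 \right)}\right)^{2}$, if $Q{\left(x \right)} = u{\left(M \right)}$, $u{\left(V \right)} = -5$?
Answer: $1156$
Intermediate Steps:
$M = -28$ ($M = -32 + 4 \cdot 1 = -32 + 4 = -28$)
$Q{\left(x \right)} = -5$
$\left(-29 + Q{\left(2 \right)}\right)^{2} = \left(-29 - 5\right)^{2} = \left(-34\right)^{2} = 1156$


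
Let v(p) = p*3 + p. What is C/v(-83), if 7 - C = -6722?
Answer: -6729/332 ≈ -20.268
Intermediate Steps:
v(p) = 4*p (v(p) = 3*p + p = 4*p)
C = 6729 (C = 7 - 1*(-6722) = 7 + 6722 = 6729)
C/v(-83) = 6729/((4*(-83))) = 6729/(-332) = 6729*(-1/332) = -6729/332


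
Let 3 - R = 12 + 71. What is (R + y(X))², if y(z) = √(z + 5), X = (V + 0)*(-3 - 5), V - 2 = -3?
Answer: (80 - √13)² ≈ 5836.1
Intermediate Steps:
V = -1 (V = 2 - 3 = -1)
X = 8 (X = (-1 + 0)*(-3 - 5) = -1*(-8) = 8)
y(z) = √(5 + z)
R = -80 (R = 3 - (12 + 71) = 3 - 1*83 = 3 - 83 = -80)
(R + y(X))² = (-80 + √(5 + 8))² = (-80 + √13)²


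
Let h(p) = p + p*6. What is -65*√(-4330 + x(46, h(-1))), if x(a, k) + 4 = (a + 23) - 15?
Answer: -130*I*√1070 ≈ -4252.4*I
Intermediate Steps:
h(p) = 7*p (h(p) = p + 6*p = 7*p)
x(a, k) = 4 + a (x(a, k) = -4 + ((a + 23) - 15) = -4 + ((23 + a) - 15) = -4 + (8 + a) = 4 + a)
-65*√(-4330 + x(46, h(-1))) = -65*√(-4330 + (4 + 46)) = -65*√(-4330 + 50) = -130*I*√1070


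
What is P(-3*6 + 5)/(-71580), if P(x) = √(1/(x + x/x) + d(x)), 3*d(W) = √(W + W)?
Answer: -√(-3 + 12*I*√26)/429480 ≈ -1.2567e-5 - 1.3198e-5*I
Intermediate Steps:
d(W) = √2*√W/3 (d(W) = √(W + W)/3 = √(2*W)/3 = (√2*√W)/3 = √2*√W/3)
P(x) = √(1/(1 + x) + √2*√x/3) (P(x) = √(1/(x + x/x) + √2*√x/3) = √(1/(x + 1) + √2*√x/3) = √(1/(1 + x) + √2*√x/3))
P(-3*6 + 5)/(-71580) = (√3*√(3/(1 + (-3*6 + 5)) + √2*√(-3*6 + 5))/3)/(-71580) = (√3*√(3/(1 + (-18 + 5)) + √2*√(-18 + 5))/3)*(-1/71580) = (√3*√(3/(1 - 13) + √2*√(-13))/3)*(-1/71580) = (√3*√(3/(-12) + √2*(I*√13))/3)*(-1/71580) = (√3*√(3*(-1/12) + I*√26)/3)*(-1/71580) = (√3*√(-¼ + I*√26)/3)*(-1/71580) = -√3*√(-¼ + I*√26)/214740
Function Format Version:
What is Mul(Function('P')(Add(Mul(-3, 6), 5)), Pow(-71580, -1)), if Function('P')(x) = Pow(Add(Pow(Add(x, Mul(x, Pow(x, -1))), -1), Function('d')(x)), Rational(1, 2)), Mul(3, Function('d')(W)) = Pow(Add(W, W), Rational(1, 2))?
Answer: Mul(Rational(-1, 429480), Pow(Add(-3, Mul(12, I, Pow(26, Rational(1, 2)))), Rational(1, 2))) ≈ Add(-1.2567e-5, Mul(-1.3198e-5, I))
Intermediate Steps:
Function('d')(W) = Mul(Rational(1, 3), Pow(2, Rational(1, 2)), Pow(W, Rational(1, 2))) (Function('d')(W) = Mul(Rational(1, 3), Pow(Add(W, W), Rational(1, 2))) = Mul(Rational(1, 3), Pow(Mul(2, W), Rational(1, 2))) = Mul(Rational(1, 3), Mul(Pow(2, Rational(1, 2)), Pow(W, Rational(1, 2)))) = Mul(Rational(1, 3), Pow(2, Rational(1, 2)), Pow(W, Rational(1, 2))))
Function('P')(x) = Pow(Add(Pow(Add(1, x), -1), Mul(Rational(1, 3), Pow(2, Rational(1, 2)), Pow(x, Rational(1, 2)))), Rational(1, 2)) (Function('P')(x) = Pow(Add(Pow(Add(x, Mul(x, Pow(x, -1))), -1), Mul(Rational(1, 3), Pow(2, Rational(1, 2)), Pow(x, Rational(1, 2)))), Rational(1, 2)) = Pow(Add(Pow(Add(x, 1), -1), Mul(Rational(1, 3), Pow(2, Rational(1, 2)), Pow(x, Rational(1, 2)))), Rational(1, 2)) = Pow(Add(Pow(Add(1, x), -1), Mul(Rational(1, 3), Pow(2, Rational(1, 2)), Pow(x, Rational(1, 2)))), Rational(1, 2)))
Mul(Function('P')(Add(Mul(-3, 6), 5)), Pow(-71580, -1)) = Mul(Mul(Rational(1, 3), Pow(3, Rational(1, 2)), Pow(Add(Mul(3, Pow(Add(1, Add(Mul(-3, 6), 5)), -1)), Mul(Pow(2, Rational(1, 2)), Pow(Add(Mul(-3, 6), 5), Rational(1, 2)))), Rational(1, 2))), Pow(-71580, -1)) = Mul(Mul(Rational(1, 3), Pow(3, Rational(1, 2)), Pow(Add(Mul(3, Pow(Add(1, Add(-18, 5)), -1)), Mul(Pow(2, Rational(1, 2)), Pow(Add(-18, 5), Rational(1, 2)))), Rational(1, 2))), Rational(-1, 71580)) = Mul(Mul(Rational(1, 3), Pow(3, Rational(1, 2)), Pow(Add(Mul(3, Pow(Add(1, -13), -1)), Mul(Pow(2, Rational(1, 2)), Pow(-13, Rational(1, 2)))), Rational(1, 2))), Rational(-1, 71580)) = Mul(Mul(Rational(1, 3), Pow(3, Rational(1, 2)), Pow(Add(Mul(3, Pow(-12, -1)), Mul(Pow(2, Rational(1, 2)), Mul(I, Pow(13, Rational(1, 2))))), Rational(1, 2))), Rational(-1, 71580)) = Mul(Mul(Rational(1, 3), Pow(3, Rational(1, 2)), Pow(Add(Mul(3, Rational(-1, 12)), Mul(I, Pow(26, Rational(1, 2)))), Rational(1, 2))), Rational(-1, 71580)) = Mul(Mul(Rational(1, 3), Pow(3, Rational(1, 2)), Pow(Add(Rational(-1, 4), Mul(I, Pow(26, Rational(1, 2)))), Rational(1, 2))), Rational(-1, 71580)) = Mul(Rational(-1, 214740), Pow(3, Rational(1, 2)), Pow(Add(Rational(-1, 4), Mul(I, Pow(26, Rational(1, 2)))), Rational(1, 2)))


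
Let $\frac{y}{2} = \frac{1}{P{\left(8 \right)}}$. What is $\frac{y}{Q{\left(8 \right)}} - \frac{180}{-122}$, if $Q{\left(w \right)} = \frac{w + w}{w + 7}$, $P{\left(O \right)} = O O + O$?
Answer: $\frac{17585}{11712} \approx 1.5015$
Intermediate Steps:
$P{\left(O \right)} = O + O^{2}$ ($P{\left(O \right)} = O^{2} + O = O + O^{2}$)
$Q{\left(w \right)} = \frac{2 w}{7 + w}$
$y = \frac{1}{36}$ ($y = \frac{2}{8 \left(1 + 8\right)} = \frac{2}{8 \cdot 9} = \frac{2}{72} = 2 \cdot \frac{1}{72} = \frac{1}{36} \approx 0.027778$)
$\frac{y}{Q{\left(8 \right)}} - \frac{180}{-122} = \frac{1}{36 \cdot 2 \cdot 8 \frac{1}{7 + 8}} - \frac{180}{-122} = \frac{1}{36 \cdot 2 \cdot 8 \cdot \frac{1}{15}} - - \frac{90}{61} = \frac{1}{36 \cdot 2 \cdot 8 \cdot \frac{1}{15}} + \frac{90}{61} = \frac{1}{36 \cdot \frac{16}{15}} + \frac{90}{61} = \frac{1}{36} \cdot \frac{15}{16} + \frac{90}{61} = \frac{5}{192} + \frac{90}{61} = \frac{17585}{11712}$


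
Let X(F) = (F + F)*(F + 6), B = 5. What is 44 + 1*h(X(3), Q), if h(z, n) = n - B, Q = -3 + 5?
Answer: 41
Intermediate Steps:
Q = 2
X(F) = 2*F*(6 + F) (X(F) = (2*F)*(6 + F) = 2*F*(6 + F))
h(z, n) = -5 + n (h(z, n) = n - 1*5 = n - 5 = -5 + n)
44 + 1*h(X(3), Q) = 44 + 1*(-5 + 2) = 44 + 1*(-3) = 44 - 3 = 41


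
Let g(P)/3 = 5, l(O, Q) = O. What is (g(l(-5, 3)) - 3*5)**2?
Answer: 0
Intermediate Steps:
g(P) = 15 (g(P) = 3*5 = 15)
(g(l(-5, 3)) - 3*5)**2 = (15 - 3*5)**2 = (15 - 15)**2 = 0**2 = 0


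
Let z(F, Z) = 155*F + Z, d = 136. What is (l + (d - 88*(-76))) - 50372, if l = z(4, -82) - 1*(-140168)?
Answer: 97158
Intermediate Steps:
z(F, Z) = Z + 155*F
l = 140706 (l = (-82 + 155*4) - 1*(-140168) = (-82 + 620) + 140168 = 538 + 140168 = 140706)
(l + (d - 88*(-76))) - 50372 = (140706 + (136 - 88*(-76))) - 50372 = (140706 + (136 + 6688)) - 50372 = (140706 + 6824) - 50372 = 147530 - 50372 = 97158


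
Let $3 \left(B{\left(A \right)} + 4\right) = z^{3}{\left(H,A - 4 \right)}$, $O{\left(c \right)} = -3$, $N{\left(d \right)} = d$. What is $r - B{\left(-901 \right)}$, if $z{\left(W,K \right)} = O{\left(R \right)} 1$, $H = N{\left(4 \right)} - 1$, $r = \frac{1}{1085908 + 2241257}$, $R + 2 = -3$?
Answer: $\frac{43253146}{3327165} \approx 13.0$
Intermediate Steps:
$R = -5$ ($R = -2 - 3 = -5$)
$r = \frac{1}{3327165} \approx 3.0056 \cdot 10^{-7}$
$H = 3$ ($H = 4 - 1 = 3$)
$z{\left(W,K \right)} = -3$ ($z{\left(W,K \right)} = \left(-3\right) 1 = -3$)
$B{\left(A \right)} = -13$ ($B{\left(A \right)} = -4 + \frac{\left(-3\right)^{3}}{3} = -4 + \frac{1}{3} \left(-27\right) = -4 - 9 = -13$)
$r - B{\left(-901 \right)} = \frac{1}{3327165} - -13 = \frac{1}{3327165} + 13 = \frac{43253146}{3327165}$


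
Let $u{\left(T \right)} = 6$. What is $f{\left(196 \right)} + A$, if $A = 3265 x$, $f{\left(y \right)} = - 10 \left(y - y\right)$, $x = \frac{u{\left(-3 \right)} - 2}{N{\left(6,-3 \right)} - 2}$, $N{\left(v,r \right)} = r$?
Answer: $-2612$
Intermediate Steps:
$x = - \frac{4}{5}$ ($x = \frac{6 - 2}{-3 - 2} = \frac{4}{-5} = 4 \left(- \frac{1}{5}\right) = - \frac{4}{5} \approx -0.8$)
$f{\left(y \right)} = 0$ ($f{\left(y \right)} = \left(-10\right) 0 = 0$)
$A = -2612$ ($A = 3265 \left(- \frac{4}{5}\right) = -2612$)
$f{\left(196 \right)} + A = 0 - 2612 = -2612$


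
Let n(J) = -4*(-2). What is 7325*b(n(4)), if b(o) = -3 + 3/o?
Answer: -153825/8 ≈ -19228.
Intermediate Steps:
n(J) = 8
7325*b(n(4)) = 7325*(-3 + 3/8) = 7325*(-21/8) = -153825/8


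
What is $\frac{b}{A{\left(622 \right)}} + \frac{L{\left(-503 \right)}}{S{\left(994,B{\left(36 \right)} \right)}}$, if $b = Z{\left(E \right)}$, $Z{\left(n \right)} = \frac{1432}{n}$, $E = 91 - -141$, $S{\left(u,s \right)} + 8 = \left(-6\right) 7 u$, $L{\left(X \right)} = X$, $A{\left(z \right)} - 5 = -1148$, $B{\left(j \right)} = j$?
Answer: $\frac{9198617}{1384086132} \approx 0.006646$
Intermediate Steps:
$A{\left(z \right)} = -1143$ ($A{\left(z \right)} = 5 - 1148 = -1143$)
$S{\left(u,s \right)} = -8 - 42 u$ ($S{\left(u,s \right)} = -8 + \left(-6\right) 7 u = -8 - 42 u$)
$E = 232$ ($E = 91 + 141 = 232$)
$b = \frac{179}{29}$ ($b = \frac{1432}{232} = 1432 \cdot \frac{1}{232} = \frac{179}{29} \approx 6.1724$)
$\frac{b}{A{\left(622 \right)}} + \frac{L{\left(-503 \right)}}{S{\left(994,B{\left(36 \right)} \right)}} = \frac{179}{29 \left(-1143\right)} - \frac{503}{-8 - 41748} = \frac{179}{29} \left(- \frac{1}{1143}\right) - \frac{503}{-8 - 41748} = - \frac{179}{33147} - \frac{503}{-41756} = - \frac{179}{33147} - - \frac{503}{41756} = - \frac{179}{33147} + \frac{503}{41756} = \frac{9198617}{1384086132}$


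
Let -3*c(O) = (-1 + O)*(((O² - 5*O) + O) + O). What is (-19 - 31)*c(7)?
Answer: 2800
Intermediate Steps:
c(O) = -(-1 + O)*(O² - 3*O)/3 (c(O) = -(-1 + O)*(((O² - 5*O) + O) + O)/3 = -(-1 + O)*((O² - 4*O) + O)/3 = -(-1 + O)*(O² - 3*O)/3)
(-19 - 31)*c(7) = (-19 - 31)*((⅓)*7*(-3 - 1*7² + 4*7)) = -50*7*(-3 - 1*49 + 28)/3 = -50*7*(-3 - 49 + 28)/3 = -50*7*(-24)/3 = -50*(-56) = 2800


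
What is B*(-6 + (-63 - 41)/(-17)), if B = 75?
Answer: 150/17 ≈ 8.8235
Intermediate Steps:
B*(-6 + (-63 - 41)/(-17)) = 75*(-6 + (-63 - 41)/(-17)) = 75*(-6 - 104*(-1/17)) = 75*(-6 + 104/17) = 75*(2/17) = 150/17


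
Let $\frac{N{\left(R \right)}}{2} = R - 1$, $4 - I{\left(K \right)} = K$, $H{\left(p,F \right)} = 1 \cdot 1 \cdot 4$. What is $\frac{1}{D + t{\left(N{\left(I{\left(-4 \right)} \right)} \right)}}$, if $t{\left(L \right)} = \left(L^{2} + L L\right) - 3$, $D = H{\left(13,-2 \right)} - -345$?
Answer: $\frac{1}{738} \approx 0.001355$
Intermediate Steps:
$H{\left(p,F \right)} = 4$ ($H{\left(p,F \right)} = 1 \cdot 4 = 4$)
$I{\left(K \right)} = 4 - K$
$N{\left(R \right)} = -2 + 2 R$ ($N{\left(R \right)} = 2 \left(R - 1\right) = 2 \left(-1 + R\right) = -2 + 2 R$)
$D = 349$ ($D = 4 - -345 = 4 + 345 = 349$)
$t{\left(L \right)} = -3 + 2 L^{2}$ ($t{\left(L \right)} = \left(L^{2} + L^{2}\right) - 3 = 2 L^{2} - 3 = -3 + 2 L^{2}$)
$\frac{1}{D + t{\left(N{\left(I{\left(-4 \right)} \right)} \right)}} = \frac{1}{349 - \left(3 - 2 \left(-2 + 2 \left(4 - -4\right)\right)^{2}\right)} = \frac{1}{349 - \left(3 - 2 \left(-2 + 2 \left(4 + 4\right)\right)^{2}\right)} = \frac{1}{349 - \left(3 - 2 \left(-2 + 2 \cdot 8\right)^{2}\right)} = \frac{1}{349 - \left(3 - 2 \left(-2 + 16\right)^{2}\right)} = \frac{1}{349 - \left(3 - 2 \cdot 14^{2}\right)} = \frac{1}{349 + \left(-3 + 2 \cdot 196\right)} = \frac{1}{349 + \left(-3 + 392\right)} = \frac{1}{349 + 389} = \frac{1}{738}$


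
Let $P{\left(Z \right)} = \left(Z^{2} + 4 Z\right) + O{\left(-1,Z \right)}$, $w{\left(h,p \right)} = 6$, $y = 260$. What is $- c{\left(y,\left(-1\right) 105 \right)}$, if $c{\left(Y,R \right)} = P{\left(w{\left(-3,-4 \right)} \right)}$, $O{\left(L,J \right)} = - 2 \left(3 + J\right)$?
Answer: $-42$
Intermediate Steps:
$O{\left(L,J \right)} = -6 - 2 J$
$P{\left(Z \right)} = -6 + Z^{2} + 2 Z$ ($P{\left(Z \right)} = \left(Z^{2} + 4 Z\right) - \left(6 + 2 Z\right) = -6 + Z^{2} + 2 Z$)
$c{\left(Y,R \right)} = 42$ ($c{\left(Y,R \right)} = -6 + 6^{2} + 2 \cdot 6 = -6 + 36 + 12 = 42$)
$- c{\left(y,\left(-1\right) 105 \right)} = \left(-1\right) 42 = -42$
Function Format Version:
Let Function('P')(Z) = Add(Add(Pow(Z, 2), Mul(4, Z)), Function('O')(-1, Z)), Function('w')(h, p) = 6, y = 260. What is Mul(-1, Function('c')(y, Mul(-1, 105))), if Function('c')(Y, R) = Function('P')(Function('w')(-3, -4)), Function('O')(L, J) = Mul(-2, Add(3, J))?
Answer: -42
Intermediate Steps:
Function('O')(L, J) = Add(-6, Mul(-2, J))
Function('P')(Z) = Add(-6, Pow(Z, 2), Mul(2, Z)) (Function('P')(Z) = Add(Add(Pow(Z, 2), Mul(4, Z)), Add(-6, Mul(-2, Z))) = Add(-6, Pow(Z, 2), Mul(2, Z)))
Function('c')(Y, R) = 42 (Function('c')(Y, R) = Add(-6, Pow(6, 2), Mul(2, 6)) = Add(-6, 36, 12) = 42)
Mul(-1, Function('c')(y, Mul(-1, 105))) = Mul(-1, 42) = -42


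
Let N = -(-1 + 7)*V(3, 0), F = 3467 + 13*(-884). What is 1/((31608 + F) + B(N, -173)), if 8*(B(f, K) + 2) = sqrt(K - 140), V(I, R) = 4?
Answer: 1509184/35588068217 - 8*I*sqrt(313)/35588068217 ≈ 4.2407e-5 - 3.977e-9*I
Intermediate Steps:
F = -8025 (F = 3467 - 11492 = -8025)
N = -24 (N = -(-1 + 7)*4 = -6*4 = -1*24 = -24)
B(f, K) = -2 + sqrt(-140 + K)/8 (B(f, K) = -2 + sqrt(K - 140)/8 = -2 + sqrt(-140 + K)/8)
1/((31608 + F) + B(N, -173)) = 1/((31608 - 8025) + (-2 + sqrt(-140 - 173)/8)) = 1/(23583 + (-2 + sqrt(-313)/8)) = 1/(23583 + (-2 + (I*sqrt(313))/8)) = 1/(23583 + (-2 + I*sqrt(313)/8)) = 1/(23581 + I*sqrt(313)/8)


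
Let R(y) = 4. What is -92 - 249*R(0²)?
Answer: -1088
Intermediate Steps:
-92 - 249*R(0²) = -92 - 249*4 = -92 - 996 = -1088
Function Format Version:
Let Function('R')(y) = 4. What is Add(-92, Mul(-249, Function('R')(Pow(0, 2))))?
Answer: -1088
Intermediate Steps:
Add(-92, Mul(-249, Function('R')(Pow(0, 2)))) = Add(-92, Mul(-249, 4)) = Add(-92, -996) = -1088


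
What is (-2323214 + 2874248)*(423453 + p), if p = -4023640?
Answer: -1983825443358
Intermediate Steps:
(-2323214 + 2874248)*(423453 + p) = (-2323214 + 2874248)*(423453 - 4023640) = 551034*(-3600187) = -1983825443358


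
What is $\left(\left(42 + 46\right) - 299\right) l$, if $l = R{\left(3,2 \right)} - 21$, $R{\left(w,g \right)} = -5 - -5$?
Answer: $4431$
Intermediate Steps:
$R{\left(w,g \right)} = 0$ ($R{\left(w,g \right)} = -5 + 5 = 0$)
$l = -21$ ($l = 0 - 21 = -21$)
$\left(\left(42 + 46\right) - 299\right) l = \left(\left(42 + 46\right) - 299\right) \left(-21\right) = \left(88 - 299\right) \left(-21\right) = \left(-211\right) \left(-21\right) = 4431$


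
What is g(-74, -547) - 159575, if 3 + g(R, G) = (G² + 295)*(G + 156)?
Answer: -117265642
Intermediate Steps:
g(R, G) = -3 + (156 + G)*(295 + G²) (g(R, G) = -3 + (G² + 295)*(G + 156) = -3 + (295 + G²)*(156 + G) = -3 + (156 + G)*(295 + G²))
g(-74, -547) - 159575 = (46017 + (-547)³ + 156*(-547)² + 295*(-547)) - 159575 = (46017 - 163667323 + 156*299209 - 161365) - 159575 = (46017 - 163667323 + 46676604 - 161365) - 159575 = -117106067 - 159575 = -117265642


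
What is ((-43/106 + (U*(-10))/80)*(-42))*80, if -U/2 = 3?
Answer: -61320/53 ≈ -1157.0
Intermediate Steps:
U = -6 (U = -2*3 = -6)
((-43/106 + (U*(-10))/80)*(-42))*80 = ((-43/106 - 6*(-10)/80)*(-42))*80 = ((-43*1/106 + 60*(1/80))*(-42))*80 = ((-43/106 + ¾)*(-42))*80 = ((73/212)*(-42))*80 = -1533/106*80 = -61320/53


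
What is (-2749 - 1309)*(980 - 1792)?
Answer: 3295096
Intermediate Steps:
(-2749 - 1309)*(980 - 1792) = -4058*(-812) = 3295096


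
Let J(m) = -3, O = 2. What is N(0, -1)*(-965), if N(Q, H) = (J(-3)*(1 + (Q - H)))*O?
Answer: 11580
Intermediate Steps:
N(Q, H) = -6 - 6*Q + 6*H (N(Q, H) = -3*(1 + (Q - H))*2 = -3*(1 + Q - H)*2 = (-3 - 3*Q + 3*H)*2 = -6 - 6*Q + 6*H)
N(0, -1)*(-965) = (-6 - 6*0 + 6*(-1))*(-965) = (-6 + 0 - 6)*(-965) = -12*(-965) = 11580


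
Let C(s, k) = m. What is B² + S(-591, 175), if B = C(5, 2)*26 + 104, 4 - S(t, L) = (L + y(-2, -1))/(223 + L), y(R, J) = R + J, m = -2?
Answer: 538806/199 ≈ 2707.6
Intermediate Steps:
C(s, k) = -2
y(R, J) = J + R
S(t, L) = 4 - (-3 + L)/(223 + L) (S(t, L) = 4 - (L + (-1 - 2))/(223 + L) = 4 - (L - 3)/(223 + L) = 4 - (-3 + L)/(223 + L))
B = 52 (B = -2*26 + 104 = -52 + 104 = 52)
B² + S(-591, 175) = 52² + (895 + 3*175)/(223 + 175) = 2704 + (895 + 525)/398 = 2704 + (1/398)*1420 = 2704 + 710/199 = 538806/199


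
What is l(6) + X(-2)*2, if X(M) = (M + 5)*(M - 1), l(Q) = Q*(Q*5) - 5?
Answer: 157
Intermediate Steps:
l(Q) = -5 + 5*Q**2 (l(Q) = Q*(5*Q) - 5 = 5*Q**2 - 5 = -5 + 5*Q**2)
X(M) = (-1 + M)*(5 + M) (X(M) = (5 + M)*(-1 + M) = (-1 + M)*(5 + M))
l(6) + X(-2)*2 = (-5 + 5*6**2) + (-5 + (-2)**2 + 4*(-2))*2 = (-5 + 5*36) + (-5 + 4 - 8)*2 = (-5 + 180) - 9*2 = 175 - 18 = 157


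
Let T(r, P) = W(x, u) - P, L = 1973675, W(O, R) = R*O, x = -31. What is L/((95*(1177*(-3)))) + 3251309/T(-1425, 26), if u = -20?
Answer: 6602805967/1207602 ≈ 5467.7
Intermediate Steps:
W(O, R) = O*R
T(r, P) = 620 - P (T(r, P) = -31*(-20) - P = 620 - P)
L/((95*(1177*(-3)))) + 3251309/T(-1425, 26) = 1973675/((95*(1177*(-3)))) + 3251309/(620 - 1*26) = 1973675/((95*(-3531))) + 3251309/(620 - 26) = 1973675/(-335445) + 3251309/594 = 1973675*(-1/335445) + 3251309*(1/594) = -35885/6099 + 3251309/594 = 6602805967/1207602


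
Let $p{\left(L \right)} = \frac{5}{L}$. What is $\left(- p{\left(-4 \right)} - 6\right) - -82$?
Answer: $\frac{309}{4} \approx 77.25$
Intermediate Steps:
$\left(- p{\left(-4 \right)} - 6\right) - -82 = \left(- \frac{5}{-4} - 6\right) - -82 = \left(- \frac{5 \left(-1\right)}{4} - 6\right) + 82 = \left(\left(-1\right) \left(- \frac{5}{4}\right) - 6\right) + 82 = \left(\frac{5}{4} - 6\right) + 82 = - \frac{19}{4} + 82 = \frac{309}{4}$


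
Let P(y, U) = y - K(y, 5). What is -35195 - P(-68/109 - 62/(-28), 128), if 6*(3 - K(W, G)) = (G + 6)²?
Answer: -80604290/2289 ≈ -35214.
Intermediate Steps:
K(W, G) = 3 - (6 + G)²/6 (K(W, G) = 3 - (G + 6)²/6 = 3 - (6 + G)²/6)
P(y, U) = 103/6 + y (P(y, U) = y - (3 - (6 + 5)²/6) = y - (3 - ⅙*11²) = y - (3 - ⅙*121) = y - (3 - 121/6) = y - 1*(-103/6) = y + 103/6 = 103/6 + y)
-35195 - P(-68/109 - 62/(-28), 128) = -35195 - (103/6 + (-68/109 - 62/(-28))) = -35195 - (103/6 + (-68*1/109 - 62*(-1/28))) = -35195 - (103/6 + (-68/109 + 31/14)) = -35195 - (103/6 + 2427/1526) = -35195 - 1*42935/2289 = -35195 - 42935/2289 = -80604290/2289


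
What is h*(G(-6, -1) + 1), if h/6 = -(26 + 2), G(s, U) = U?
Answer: 0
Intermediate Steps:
h = -168 (h = 6*(-(26 + 2)) = 6*(-1*28) = 6*(-28) = -168)
h*(G(-6, -1) + 1) = -168*(-1 + 1) = -168*0 = 0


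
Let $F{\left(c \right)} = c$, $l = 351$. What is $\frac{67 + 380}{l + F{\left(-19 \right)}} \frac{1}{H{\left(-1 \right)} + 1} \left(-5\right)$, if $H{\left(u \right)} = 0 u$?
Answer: $- \frac{2235}{332} \approx -6.7319$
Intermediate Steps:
$H{\left(u \right)} = 0$
$\frac{67 + 380}{l + F{\left(-19 \right)}} \frac{1}{H{\left(-1 \right)} + 1} \left(-5\right) = \frac{67 + 380}{351 - 19} \frac{1}{0 + 1} \left(-5\right) = \frac{447}{332} \cdot 1^{-1} \left(-5\right) = 447 \cdot \frac{1}{332} \cdot 1 \left(-5\right) = \frac{447}{332} \left(-5\right) = - \frac{2235}{332}$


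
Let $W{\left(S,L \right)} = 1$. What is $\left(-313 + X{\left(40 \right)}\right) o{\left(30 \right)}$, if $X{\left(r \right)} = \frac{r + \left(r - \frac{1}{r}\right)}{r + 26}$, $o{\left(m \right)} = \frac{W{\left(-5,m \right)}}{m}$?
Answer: $- \frac{823121}{79200} \approx -10.393$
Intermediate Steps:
$o{\left(m \right)} = \frac{1}{m}$ ($o{\left(m \right)} = 1 \frac{1}{m} = \frac{1}{m}$)
$X{\left(r \right)} = \frac{- \frac{1}{r} + 2 r}{26 + r}$
$\left(-313 + X{\left(40 \right)}\right) o{\left(30 \right)} = \frac{-313 + \frac{-1 + 2 \cdot 40^{2}}{40 \left(26 + 40\right)}}{30} = \left(-313 + \frac{-1 + 2 \cdot 1600}{40 \cdot 66}\right) \frac{1}{30} = \left(-313 + \frac{1}{40} \cdot \frac{1}{66} \left(-1 + 3200\right)\right) \frac{1}{30} = \left(-313 + \frac{1}{40} \cdot \frac{1}{66} \cdot 3199\right) \frac{1}{30} = \left(-313 + \frac{3199}{2640}\right) \frac{1}{30} = \left(- \frac{823121}{2640}\right) \frac{1}{30} = - \frac{823121}{79200}$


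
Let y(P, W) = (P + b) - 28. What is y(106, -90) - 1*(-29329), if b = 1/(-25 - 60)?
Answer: 2499594/85 ≈ 29407.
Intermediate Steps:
b = -1/85 (b = 1/(-85) = -1/85 ≈ -0.011765)
y(P, W) = -2381/85 + P (y(P, W) = (P - 1/85) - 28 = (-1/85 + P) - 28 = -2381/85 + P)
y(106, -90) - 1*(-29329) = (-2381/85 + 106) - 1*(-29329) = 6629/85 + 29329 = 2499594/85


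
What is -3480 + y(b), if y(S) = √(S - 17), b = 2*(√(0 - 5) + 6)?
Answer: -3480 + √(-5 + 2*I*√5) ≈ -3479.1 + 2.4195*I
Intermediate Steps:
b = 12 + 2*I*√5 (b = 2*(√(-5) + 6) = 2*(I*√5 + 6) = 2*(6 + I*√5) = 12 + 2*I*√5 ≈ 12.0 + 4.4721*I)
y(S) = √(-17 + S)
-3480 + y(b) = -3480 + √(-17 + (12 + 2*I*√5)) = -3480 + √(-5 + 2*I*√5)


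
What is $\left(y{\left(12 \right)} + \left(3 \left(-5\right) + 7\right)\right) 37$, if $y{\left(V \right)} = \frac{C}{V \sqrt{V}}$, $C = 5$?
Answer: $-296 + \frac{185 \sqrt{3}}{72} \approx -291.55$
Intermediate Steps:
$y{\left(V \right)} = \frac{5}{V^{\frac{3}{2}}}$ ($y{\left(V \right)} = \frac{5}{V \sqrt{V}} = \frac{5}{V^{\frac{3}{2}}}$)
$\left(y{\left(12 \right)} + \left(3 \left(-5\right) + 7\right)\right) 37 = \left(\frac{5}{24 \sqrt{3}} + \left(3 \left(-5\right) + 7\right)\right) 37 = \left(5 \frac{\sqrt{3}}{72} + \left(-15 + 7\right)\right) 37 = \left(\frac{5 \sqrt{3}}{72} - 8\right) 37 = \left(-8 + \frac{5 \sqrt{3}}{72}\right) 37 = -296 + \frac{185 \sqrt{3}}{72}$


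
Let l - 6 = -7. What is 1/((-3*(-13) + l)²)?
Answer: 1/1444 ≈ 0.00069252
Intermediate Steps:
l = -1 (l = 6 - 7 = -1)
1/((-3*(-13) + l)²) = 1/((-3*(-13) - 1)²) = 1/((39 - 1)²) = 1/(38²) = 1/1444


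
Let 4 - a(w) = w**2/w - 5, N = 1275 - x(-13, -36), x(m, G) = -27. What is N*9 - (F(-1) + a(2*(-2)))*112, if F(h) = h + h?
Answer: 10486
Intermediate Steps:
F(h) = 2*h
N = 1302 (N = 1275 - 1*(-27) = 1275 + 27 = 1302)
a(w) = 9 - w (a(w) = 4 - (w**2/w - 5) = 4 - (w - 5) = 4 - (-5 + w) = 4 + (5 - w) = 9 - w)
N*9 - (F(-1) + a(2*(-2)))*112 = 1302*9 - (2*(-1) + (9 - 2*(-2)))*112 = 11718 - (-2 + (9 - 1*(-4)))*112 = 11718 - (-2 + (9 + 4))*112 = 11718 - (-2 + 13)*112 = 11718 - 11*112 = 11718 - 1*1232 = 11718 - 1232 = 10486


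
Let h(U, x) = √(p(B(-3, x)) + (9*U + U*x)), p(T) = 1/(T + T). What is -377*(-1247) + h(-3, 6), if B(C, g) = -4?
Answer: 470119 + 19*I*√2/4 ≈ 4.7012e+5 + 6.7175*I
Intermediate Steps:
p(T) = 1/(2*T)
h(U, x) = √(-⅛ + 9*U + U*x) (h(U, x) = √((½)/(-4) + (9*U + U*x)) = √((½)*(-¼) + (9*U + U*x)) = √(-⅛ + (9*U + U*x)) = √(-⅛ + 9*U + U*x))
-377*(-1247) + h(-3, 6) = -377*(-1247) + √(-2 + 144*(-3) + 16*(-3)*6)/4 = 470119 + √(-2 - 432 - 288)/4 = 470119 + √(-722)/4 = 470119 + (19*I*√2)/4 = 470119 + 19*I*√2/4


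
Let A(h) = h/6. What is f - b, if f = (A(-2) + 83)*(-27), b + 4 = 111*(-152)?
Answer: 14644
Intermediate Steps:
A(h) = h/6 (A(h) = h*(⅙) = h/6)
b = -16876 (b = -4 + 111*(-152) = -4 - 16872 = -16876)
f = -2232 (f = ((⅙)*(-2) + 83)*(-27) = (-⅓ + 83)*(-27) = (248/3)*(-27) = -2232)
f - b = -2232 - 1*(-16876) = -2232 + 16876 = 14644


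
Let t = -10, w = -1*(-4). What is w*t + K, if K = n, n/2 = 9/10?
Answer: -191/5 ≈ -38.200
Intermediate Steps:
w = 4
n = 9/5 (n = 2*(9/10) = 9/5 ≈ 1.8000)
K = 9/5 ≈ 1.8000
w*t + K = 4*(-10) + 9/5 = -40 + 9/5 = -191/5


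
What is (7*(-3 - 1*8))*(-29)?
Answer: 2233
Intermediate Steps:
(7*(-3 - 1*8))*(-29) = (7*(-3 - 8))*(-29) = (7*(-11))*(-29) = -77*(-29) = 2233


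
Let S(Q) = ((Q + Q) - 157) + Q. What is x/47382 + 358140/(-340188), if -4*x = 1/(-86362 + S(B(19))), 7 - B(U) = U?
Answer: -489595168785451/465053893137960 ≈ -1.0528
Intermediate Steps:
B(U) = 7 - U
S(Q) = -157 + 3*Q (S(Q) = (2*Q - 157) + Q = (-157 + 2*Q) + Q = -157 + 3*Q)
x = 1/346220 (x = -1/(4*(-86362 + (-157 + 3*(7 - 1*19)))) = -1/(4*(-86362 + (-157 + 3*(7 - 19)))) = -1/(4*(-86362 + (-157 + 3*(-12)))) = -1/(4*(-86362 + (-157 - 36))) = -1/(4*(-86362 - 193)) = -¼/(-86555) = -¼*(-1/86555) = 1/346220 ≈ 2.8883e-6)
x/47382 + 358140/(-340188) = (1/346220)/47382 + 358140/(-340188) = (1/346220)*(1/47382) + 358140*(-1/340188) = 1/16404596040 - 29845/28349 = -489595168785451/465053893137960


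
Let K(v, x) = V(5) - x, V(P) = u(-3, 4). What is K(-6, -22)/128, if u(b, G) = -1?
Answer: 21/128 ≈ 0.16406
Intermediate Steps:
V(P) = -1
K(v, x) = -1 - x
K(-6, -22)/128 = (-1 - 1*(-22))/128 = (-1 + 22)*(1/128) = 21*(1/128) = 21/128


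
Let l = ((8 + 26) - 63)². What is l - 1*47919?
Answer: -47078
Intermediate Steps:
l = 841 (l = (34 - 63)² = (-29)² = 841)
l - 1*47919 = 841 - 1*47919 = 841 - 47919 = -47078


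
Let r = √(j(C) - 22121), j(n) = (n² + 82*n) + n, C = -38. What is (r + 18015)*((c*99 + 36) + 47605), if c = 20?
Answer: 893922315 + 49621*I*√23831 ≈ 8.9392e+8 + 7.6601e+6*I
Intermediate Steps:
j(n) = n² + 83*n
r = I*√23831 (r = √(-38*(83 - 38) - 22121) = √(-38*45 - 22121) = √(-1710 - 22121) = √(-23831) = I*√23831 ≈ 154.37*I)
(r + 18015)*((c*99 + 36) + 47605) = (I*√23831 + 18015)*((20*99 + 36) + 47605) = (18015 + I*√23831)*((1980 + 36) + 47605) = (18015 + I*√23831)*(2016 + 47605) = (18015 + I*√23831)*49621 = 893922315 + 49621*I*√23831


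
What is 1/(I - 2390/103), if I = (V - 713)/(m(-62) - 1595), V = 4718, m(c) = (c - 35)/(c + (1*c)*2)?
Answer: -30547019/785537260 ≈ -0.038887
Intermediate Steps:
m(c) = (-35 + c)/(3*c) (m(c) = (-35 + c)/(c + c*2) = (-35 + c)/(c + 2*c) = (-35 + c)/((3*c)) = (-35 + c)*(1/(3*c)) = (-35 + c)/(3*c))
I = -744930/296573 (I = (4718 - 713)/((⅓)*(-35 - 62)/(-62) - 1595) = 4005/((⅓)*(-1/62)*(-97) - 1595) = 4005/(97/186 - 1595) = 4005/(-296573/186) = 4005*(-186/296573) = -744930/296573 ≈ -2.5118)
1/(I - 2390/103) = 1/(-744930/296573 - 2390/103) = 1/(-785537260/30547019) = -30547019/785537260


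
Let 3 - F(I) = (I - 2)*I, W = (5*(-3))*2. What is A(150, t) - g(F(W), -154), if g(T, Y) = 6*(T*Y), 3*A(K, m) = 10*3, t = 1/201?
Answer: -884258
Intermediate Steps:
W = -30 (W = -15*2 = -30)
t = 1/201 ≈ 0.0049751
A(K, m) = 10 (A(K, m) = (10*3)/3 = (⅓)*30 = 10)
F(I) = 3 - I*(-2 + I) (F(I) = 3 - (I - 2)*I = 3 - (-2 + I)*I = 3 - I*(-2 + I))
g(T, Y) = 6*T*Y
A(150, t) - g(F(W), -154) = 10 - 6*(3 - 1*(-30)² + 2*(-30))*(-154) = 10 - 6*(3 - 1*900 - 60)*(-154) = 10 - 6*(3 - 900 - 60)*(-154) = 10 - 6*(-957)*(-154) = 10 - 1*884268 = 10 - 884268 = -884258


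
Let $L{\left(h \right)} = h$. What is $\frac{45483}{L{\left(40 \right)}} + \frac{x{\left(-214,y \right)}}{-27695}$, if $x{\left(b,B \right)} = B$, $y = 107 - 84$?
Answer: $\frac{251930153}{221560} \approx 1137.1$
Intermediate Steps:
$y = 23$ ($y = 107 - 84 = 23$)
$\frac{45483}{L{\left(40 \right)}} + \frac{x{\left(-214,y \right)}}{-27695} = \frac{45483}{40} + \frac{23}{-27695} = 45483 \cdot \frac{1}{40} + 23 \left(- \frac{1}{27695}\right) = \frac{45483}{40} - \frac{23}{27695} = \frac{251930153}{221560}$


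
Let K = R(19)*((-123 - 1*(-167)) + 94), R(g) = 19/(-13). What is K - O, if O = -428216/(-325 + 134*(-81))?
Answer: -34878146/145327 ≈ -240.00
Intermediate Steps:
R(g) = -19/13 (R(g) = 19*(-1/13) = -19/13)
K = -2622/13 (K = -19*((-123 - 1*(-167)) + 94)/13 = -19*((-123 + 167) + 94)/13 = -19*(44 + 94)/13 = -19/13*138 = -2622/13 ≈ -201.69)
O = 428216/11179 (O = -428216/(-325 - 10854) = -428216/(-11179) = -428216*(-1/11179) = 428216/11179 ≈ 38.305)
K - O = -2622/13 - 1*428216/11179 = -2622/13 - 428216/11179 = -34878146/145327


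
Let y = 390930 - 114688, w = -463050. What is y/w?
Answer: -138121/231525 ≈ -0.59657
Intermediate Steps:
y = 276242
y/w = 276242/(-463050) = 276242*(-1/463050) = -138121/231525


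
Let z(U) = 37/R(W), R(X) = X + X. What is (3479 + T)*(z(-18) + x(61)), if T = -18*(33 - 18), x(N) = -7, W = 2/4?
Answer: 96270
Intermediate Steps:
W = ½ (W = 2*(¼) = ½ ≈ 0.50000)
T = -270 (T = -18*15 = -270)
R(X) = 2*X
z(U) = 37 (z(U) = 37/((2*(½))) = 37/1 = 37*1 = 37)
(3479 + T)*(z(-18) + x(61)) = (3479 - 270)*(37 - 7) = 3209*30 = 96270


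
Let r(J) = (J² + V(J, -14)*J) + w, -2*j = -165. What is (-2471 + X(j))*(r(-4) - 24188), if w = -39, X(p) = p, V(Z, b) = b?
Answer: 115388435/2 ≈ 5.7694e+7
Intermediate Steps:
j = 165/2 (j = -½*(-165) = 165/2 ≈ 82.500)
r(J) = -39 + J² - 14*J (r(J) = (J² - 14*J) - 39 = -39 + J² - 14*J)
(-2471 + X(j))*(r(-4) - 24188) = (-2471 + 165/2)*((-39 + (-4)² - 14*(-4)) - 24188) = -4777*((-39 + 16 + 56) - 24188)/2 = -4777*(33 - 24188)/2 = -4777/2*(-24155) = 115388435/2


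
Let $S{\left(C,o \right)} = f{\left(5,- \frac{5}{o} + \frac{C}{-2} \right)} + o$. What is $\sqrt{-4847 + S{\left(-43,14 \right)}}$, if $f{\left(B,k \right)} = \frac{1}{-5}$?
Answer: $\frac{i \sqrt{120830}}{5} \approx 69.521 i$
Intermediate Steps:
$f{\left(B,k \right)} = - \frac{1}{5}$
$S{\left(C,o \right)} = - \frac{1}{5} + o$
$\sqrt{-4847 + S{\left(-43,14 \right)}} = \sqrt{-4847 + \left(- \frac{1}{5} + 14\right)} = \sqrt{-4847 + \frac{69}{5}} = \sqrt{- \frac{24166}{5}} = \frac{i \sqrt{120830}}{5}$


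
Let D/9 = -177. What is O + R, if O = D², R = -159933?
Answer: 2377716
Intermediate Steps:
D = -1593 (D = 9*(-177) = -1593)
O = 2537649 (O = (-1593)² = 2537649)
O + R = 2537649 - 159933 = 2377716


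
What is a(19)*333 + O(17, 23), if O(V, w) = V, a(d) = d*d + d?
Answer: 126557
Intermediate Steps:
a(d) = d + d² (a(d) = d² + d = d + d²)
a(19)*333 + O(17, 23) = (19*(1 + 19))*333 + 17 = (19*20)*333 + 17 = 380*333 + 17 = 126540 + 17 = 126557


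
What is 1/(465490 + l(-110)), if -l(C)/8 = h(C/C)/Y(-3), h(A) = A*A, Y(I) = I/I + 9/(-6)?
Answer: 1/465506 ≈ 2.1482e-6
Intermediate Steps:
Y(I) = -½ (Y(I) = 1 + 9*(-⅙) = 1 - 3/2 = -½)
h(A) = A²
l(C) = 16 (l(C) = -8*(C/C)²/(-½) = -8*1²*(-2) = -8*(-2) = 16)
1/(465490 + l(-110)) = 1/(465490 + 16) = 1/465506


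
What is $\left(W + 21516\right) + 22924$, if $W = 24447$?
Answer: $68887$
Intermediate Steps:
$\left(W + 21516\right) + 22924 = \left(24447 + 21516\right) + 22924 = 45963 + 22924 = 68887$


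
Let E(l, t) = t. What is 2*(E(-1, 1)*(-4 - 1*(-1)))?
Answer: -6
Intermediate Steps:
2*(E(-1, 1)*(-4 - 1*(-1))) = 2*(1*(-4 - 1*(-1))) = 2*(1*(-4 + 1)) = 2*(1*(-3)) = 2*(-3) = -6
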